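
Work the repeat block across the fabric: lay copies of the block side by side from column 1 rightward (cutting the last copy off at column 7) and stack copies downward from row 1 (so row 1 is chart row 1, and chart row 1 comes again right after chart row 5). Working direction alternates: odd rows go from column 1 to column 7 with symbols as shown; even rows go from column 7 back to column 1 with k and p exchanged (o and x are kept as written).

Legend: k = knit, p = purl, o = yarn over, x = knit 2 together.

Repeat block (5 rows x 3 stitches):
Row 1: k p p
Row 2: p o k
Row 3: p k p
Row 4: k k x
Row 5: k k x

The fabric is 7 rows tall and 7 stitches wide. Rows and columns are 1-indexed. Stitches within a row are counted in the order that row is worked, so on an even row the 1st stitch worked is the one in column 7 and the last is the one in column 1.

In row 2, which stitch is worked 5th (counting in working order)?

== STITCH ==
p

Derivation:
For row 2: chart row = ((2-1) mod 5) + 1 = 2; this is a WS (even) row.
Chart row 2 tiled across columns 1-7: p o k p o k p
WS: work from column 7 back to column 1 (reverse the tiled row), swapping k<->p (o and x unchanged).
Row 2 as worked: k p o k p o k
The 5th stitch worked is p.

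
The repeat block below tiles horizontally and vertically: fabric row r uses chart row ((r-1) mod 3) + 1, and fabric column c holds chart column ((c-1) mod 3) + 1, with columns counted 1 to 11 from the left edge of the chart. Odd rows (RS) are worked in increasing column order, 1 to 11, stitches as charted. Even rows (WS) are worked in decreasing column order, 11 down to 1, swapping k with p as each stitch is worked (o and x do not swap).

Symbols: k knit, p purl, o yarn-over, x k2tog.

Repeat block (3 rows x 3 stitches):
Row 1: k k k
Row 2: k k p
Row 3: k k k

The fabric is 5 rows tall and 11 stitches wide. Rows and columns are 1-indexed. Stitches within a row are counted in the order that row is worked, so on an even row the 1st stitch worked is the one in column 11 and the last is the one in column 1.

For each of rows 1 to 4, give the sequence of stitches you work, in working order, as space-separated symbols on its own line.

Row 1: chart row 1, RS - tile across columns 1-11 and work as-is.
Row 2: chart row 2, WS - tiled (columns 1-11): k k p k k p k k p k k; work from column 11 back to 1 with k<->p swapped.
Row 3: chart row 3, RS - tile across columns 1-11 and work as-is.
Row 4: chart row 1, WS - tiled (columns 1-11): k k k k k k k k k k k; work from column 11 back to 1 with k<->p swapped.

Result:
k k k k k k k k k k k
p p k p p k p p k p p
k k k k k k k k k k k
p p p p p p p p p p p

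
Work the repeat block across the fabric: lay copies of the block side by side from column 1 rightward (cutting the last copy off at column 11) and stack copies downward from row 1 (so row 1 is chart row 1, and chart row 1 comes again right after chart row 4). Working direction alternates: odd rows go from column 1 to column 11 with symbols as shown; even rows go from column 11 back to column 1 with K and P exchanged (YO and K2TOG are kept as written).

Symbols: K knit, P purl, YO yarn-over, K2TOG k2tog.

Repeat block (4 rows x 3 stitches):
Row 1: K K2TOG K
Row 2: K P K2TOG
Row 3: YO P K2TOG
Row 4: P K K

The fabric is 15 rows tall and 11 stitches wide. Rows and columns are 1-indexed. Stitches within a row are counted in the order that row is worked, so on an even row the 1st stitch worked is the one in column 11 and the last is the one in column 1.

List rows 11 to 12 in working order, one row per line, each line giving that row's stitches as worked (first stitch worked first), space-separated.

Rows as worked:
YO P K2TOG YO P K2TOG YO P K2TOG YO P
P K P P K P P K P P K

Derivation:
Row 11: chart row 3, RS - tile across columns 1-11 and work as-is.
Row 12: chart row 4, WS - tiled (columns 1-11): P K K P K K P K K P K; work from column 11 back to 1 with K<->P swapped.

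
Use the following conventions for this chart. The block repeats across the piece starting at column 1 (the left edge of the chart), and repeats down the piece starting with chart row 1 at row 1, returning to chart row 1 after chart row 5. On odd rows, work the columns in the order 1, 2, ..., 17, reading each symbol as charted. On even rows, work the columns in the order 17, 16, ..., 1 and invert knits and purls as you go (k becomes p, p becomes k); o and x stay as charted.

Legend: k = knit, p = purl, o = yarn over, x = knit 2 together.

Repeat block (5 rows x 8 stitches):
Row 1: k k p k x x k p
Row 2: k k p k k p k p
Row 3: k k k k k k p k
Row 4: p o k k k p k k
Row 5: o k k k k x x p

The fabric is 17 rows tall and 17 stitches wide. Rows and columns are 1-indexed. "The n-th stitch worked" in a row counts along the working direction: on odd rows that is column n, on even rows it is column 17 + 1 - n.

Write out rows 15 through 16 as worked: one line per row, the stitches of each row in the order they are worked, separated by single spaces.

Row 15: chart row 5, RS - tile across columns 1-17 and work as-is.
Row 16: chart row 1, WS - tiled (columns 1-17): k k p k x x k p k k p k x x k p k; work from column 17 back to 1 with k<->p swapped.

Result:
o k k k k x x p o k k k k x x p o
p k p x x p k p p k p x x p k p p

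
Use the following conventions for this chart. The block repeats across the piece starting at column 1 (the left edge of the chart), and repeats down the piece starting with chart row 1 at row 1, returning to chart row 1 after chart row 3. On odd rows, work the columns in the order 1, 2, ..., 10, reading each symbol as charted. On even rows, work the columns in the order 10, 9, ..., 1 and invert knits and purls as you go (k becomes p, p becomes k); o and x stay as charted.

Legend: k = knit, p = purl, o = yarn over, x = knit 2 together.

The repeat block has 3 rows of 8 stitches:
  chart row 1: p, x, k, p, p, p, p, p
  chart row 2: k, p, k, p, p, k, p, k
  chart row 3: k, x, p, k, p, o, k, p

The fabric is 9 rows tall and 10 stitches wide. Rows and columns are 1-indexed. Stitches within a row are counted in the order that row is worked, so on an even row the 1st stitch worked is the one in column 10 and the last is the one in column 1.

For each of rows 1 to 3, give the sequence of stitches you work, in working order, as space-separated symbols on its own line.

== ROWS AS WORKED ==
p x k p p p p p p x
k p p k p k k p k p
k x p k p o k p k x

Derivation:
Row 1: chart row 1, RS - tile across columns 1-10 and work as-is.
Row 2: chart row 2, WS - tiled (columns 1-10): k p k p p k p k k p; work from column 10 back to 1 with k<->p swapped.
Row 3: chart row 3, RS - tile across columns 1-10 and work as-is.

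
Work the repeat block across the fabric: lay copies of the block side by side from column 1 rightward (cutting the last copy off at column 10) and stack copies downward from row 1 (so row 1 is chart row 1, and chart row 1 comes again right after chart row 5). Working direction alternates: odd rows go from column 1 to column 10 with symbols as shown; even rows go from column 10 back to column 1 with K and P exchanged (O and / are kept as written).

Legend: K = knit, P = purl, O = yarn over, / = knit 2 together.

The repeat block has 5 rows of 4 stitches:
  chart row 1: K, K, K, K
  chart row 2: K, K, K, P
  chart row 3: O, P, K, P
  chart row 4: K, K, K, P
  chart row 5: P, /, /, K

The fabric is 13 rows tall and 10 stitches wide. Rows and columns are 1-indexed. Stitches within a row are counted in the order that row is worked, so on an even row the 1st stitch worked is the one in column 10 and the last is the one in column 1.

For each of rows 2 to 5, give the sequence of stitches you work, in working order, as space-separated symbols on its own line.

Row 2: chart row 2, WS - tiled (columns 1-10): K K K P K K K P K K; work from column 10 back to 1 with K<->P swapped.
Row 3: chart row 3, RS - tile across columns 1-10 and work as-is.
Row 4: chart row 4, WS - tiled (columns 1-10): K K K P K K K P K K; work from column 10 back to 1 with K<->P swapped.
Row 5: chart row 5, RS - tile across columns 1-10 and work as-is.

Result:
P P K P P P K P P P
O P K P O P K P O P
P P K P P P K P P P
P / / K P / / K P /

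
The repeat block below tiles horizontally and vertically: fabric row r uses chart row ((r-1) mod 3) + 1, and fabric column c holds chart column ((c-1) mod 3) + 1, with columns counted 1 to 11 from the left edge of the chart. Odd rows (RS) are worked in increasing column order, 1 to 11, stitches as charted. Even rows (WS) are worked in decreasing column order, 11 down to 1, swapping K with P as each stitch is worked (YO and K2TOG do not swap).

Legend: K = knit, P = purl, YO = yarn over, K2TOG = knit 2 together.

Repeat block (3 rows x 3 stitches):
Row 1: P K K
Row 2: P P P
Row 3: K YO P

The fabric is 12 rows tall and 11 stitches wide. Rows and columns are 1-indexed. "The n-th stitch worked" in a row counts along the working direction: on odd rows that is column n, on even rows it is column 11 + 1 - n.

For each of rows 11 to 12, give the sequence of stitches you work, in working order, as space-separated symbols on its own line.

Row 11: chart row 2, RS - tile across columns 1-11 and work as-is.
Row 12: chart row 3, WS - tiled (columns 1-11): K YO P K YO P K YO P K YO; work from column 11 back to 1 with K<->P swapped.

== ROWS AS WORKED ==
P P P P P P P P P P P
YO P K YO P K YO P K YO P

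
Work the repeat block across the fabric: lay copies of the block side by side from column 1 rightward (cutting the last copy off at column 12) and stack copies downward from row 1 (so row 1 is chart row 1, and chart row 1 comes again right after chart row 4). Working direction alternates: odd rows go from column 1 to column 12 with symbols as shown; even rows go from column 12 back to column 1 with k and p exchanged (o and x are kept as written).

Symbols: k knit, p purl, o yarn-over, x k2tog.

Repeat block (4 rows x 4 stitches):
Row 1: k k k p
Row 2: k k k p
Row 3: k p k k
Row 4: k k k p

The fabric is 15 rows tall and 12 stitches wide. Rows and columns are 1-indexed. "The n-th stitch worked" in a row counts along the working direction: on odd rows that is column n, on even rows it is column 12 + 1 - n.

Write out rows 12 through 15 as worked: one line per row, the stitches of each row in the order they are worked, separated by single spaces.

Row 12: chart row 4, WS - tiled (columns 1-12): k k k p k k k p k k k p; work from column 12 back to 1 with k<->p swapped.
Row 13: chart row 1, RS - tile across columns 1-12 and work as-is.
Row 14: chart row 2, WS - tiled (columns 1-12): k k k p k k k p k k k p; work from column 12 back to 1 with k<->p swapped.
Row 15: chart row 3, RS - tile across columns 1-12 and work as-is.

Rows as worked:
k p p p k p p p k p p p
k k k p k k k p k k k p
k p p p k p p p k p p p
k p k k k p k k k p k k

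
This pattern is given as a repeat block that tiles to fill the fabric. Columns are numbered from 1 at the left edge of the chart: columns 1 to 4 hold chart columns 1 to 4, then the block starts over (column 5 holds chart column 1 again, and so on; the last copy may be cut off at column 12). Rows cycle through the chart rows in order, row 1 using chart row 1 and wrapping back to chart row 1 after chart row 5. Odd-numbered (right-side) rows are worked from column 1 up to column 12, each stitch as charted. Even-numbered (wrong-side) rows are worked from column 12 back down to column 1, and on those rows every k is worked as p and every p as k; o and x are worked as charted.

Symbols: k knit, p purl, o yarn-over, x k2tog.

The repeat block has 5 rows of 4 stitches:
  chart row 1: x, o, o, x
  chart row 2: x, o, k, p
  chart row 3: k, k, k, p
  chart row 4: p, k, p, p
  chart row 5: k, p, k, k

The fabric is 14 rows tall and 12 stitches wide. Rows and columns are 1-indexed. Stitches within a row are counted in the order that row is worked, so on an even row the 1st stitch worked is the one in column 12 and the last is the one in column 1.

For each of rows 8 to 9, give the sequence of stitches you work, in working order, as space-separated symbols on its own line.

== ROWS AS WORKED ==
k p p p k p p p k p p p
p k p p p k p p p k p p

Derivation:
Row 8: chart row 3, WS - tiled (columns 1-12): k k k p k k k p k k k p; work from column 12 back to 1 with k<->p swapped.
Row 9: chart row 4, RS - tile across columns 1-12 and work as-is.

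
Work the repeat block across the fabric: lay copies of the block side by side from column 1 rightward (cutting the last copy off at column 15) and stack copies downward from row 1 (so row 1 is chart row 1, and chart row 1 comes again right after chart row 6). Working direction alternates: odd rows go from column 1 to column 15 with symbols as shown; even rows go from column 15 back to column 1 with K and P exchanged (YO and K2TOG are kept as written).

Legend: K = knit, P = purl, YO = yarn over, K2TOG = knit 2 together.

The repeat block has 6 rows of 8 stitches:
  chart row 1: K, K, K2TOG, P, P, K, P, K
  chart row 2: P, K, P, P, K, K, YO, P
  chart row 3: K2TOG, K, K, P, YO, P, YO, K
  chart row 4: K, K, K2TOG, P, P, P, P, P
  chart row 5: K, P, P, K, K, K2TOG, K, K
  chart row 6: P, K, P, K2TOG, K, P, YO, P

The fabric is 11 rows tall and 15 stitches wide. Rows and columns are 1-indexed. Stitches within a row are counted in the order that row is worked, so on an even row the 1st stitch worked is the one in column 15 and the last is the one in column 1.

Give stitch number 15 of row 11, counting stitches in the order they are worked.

Result:
K

Derivation:
Row 11: (11-1) mod 6 = 4, so use chart row 5. Odd row -> RS.
Chart row 5 tiled across columns 1-15: K P P K K K2TOG K K K P P K K K2TOG K
Right side: take the tiled row as-is (worked left to right from column 1).
The 15th stitch worked is K.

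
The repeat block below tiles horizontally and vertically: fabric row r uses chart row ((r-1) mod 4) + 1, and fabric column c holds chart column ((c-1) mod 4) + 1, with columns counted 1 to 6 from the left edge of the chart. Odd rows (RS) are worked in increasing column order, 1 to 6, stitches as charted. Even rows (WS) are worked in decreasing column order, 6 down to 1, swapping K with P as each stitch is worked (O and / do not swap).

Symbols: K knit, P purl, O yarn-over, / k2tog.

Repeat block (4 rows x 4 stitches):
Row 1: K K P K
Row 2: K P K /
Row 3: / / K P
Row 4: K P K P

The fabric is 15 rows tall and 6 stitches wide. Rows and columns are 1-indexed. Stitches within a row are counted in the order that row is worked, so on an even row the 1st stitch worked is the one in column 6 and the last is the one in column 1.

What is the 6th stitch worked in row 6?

For row 6: chart row = ((6-1) mod 4) + 1 = 2; this is a WS (even) row.
Chart row 2 tiled across columns 1-6: K P K / K P
Wrong side: read the tiled row from column 6 down to 1 and exchange K with P (leave O, /).
Row 6 as worked: K P / P K P
Stitch 6 in working order -> P

Result:
P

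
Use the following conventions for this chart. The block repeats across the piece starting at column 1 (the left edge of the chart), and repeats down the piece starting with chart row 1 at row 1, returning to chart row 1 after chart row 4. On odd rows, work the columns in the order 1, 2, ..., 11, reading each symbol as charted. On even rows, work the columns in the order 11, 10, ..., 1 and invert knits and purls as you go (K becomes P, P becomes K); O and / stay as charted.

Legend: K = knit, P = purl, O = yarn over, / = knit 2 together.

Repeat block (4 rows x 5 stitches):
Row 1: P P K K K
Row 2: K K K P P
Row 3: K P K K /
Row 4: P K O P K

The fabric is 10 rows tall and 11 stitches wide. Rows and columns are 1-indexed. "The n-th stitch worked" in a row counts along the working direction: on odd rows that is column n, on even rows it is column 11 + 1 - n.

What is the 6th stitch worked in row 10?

For row 10: chart row = ((10-1) mod 4) + 1 = 2; this is a WS (even) row.
Chart row 2 tiled across columns 1-11: K K K P P K K K P P K
WS: work from column 11 back to column 1 (reverse the tiled row), swapping K<->P (O and / unchanged).
Row 10 as worked: P K K P P P K K P P P
The 6th stitch worked is P.

== STITCH ==
P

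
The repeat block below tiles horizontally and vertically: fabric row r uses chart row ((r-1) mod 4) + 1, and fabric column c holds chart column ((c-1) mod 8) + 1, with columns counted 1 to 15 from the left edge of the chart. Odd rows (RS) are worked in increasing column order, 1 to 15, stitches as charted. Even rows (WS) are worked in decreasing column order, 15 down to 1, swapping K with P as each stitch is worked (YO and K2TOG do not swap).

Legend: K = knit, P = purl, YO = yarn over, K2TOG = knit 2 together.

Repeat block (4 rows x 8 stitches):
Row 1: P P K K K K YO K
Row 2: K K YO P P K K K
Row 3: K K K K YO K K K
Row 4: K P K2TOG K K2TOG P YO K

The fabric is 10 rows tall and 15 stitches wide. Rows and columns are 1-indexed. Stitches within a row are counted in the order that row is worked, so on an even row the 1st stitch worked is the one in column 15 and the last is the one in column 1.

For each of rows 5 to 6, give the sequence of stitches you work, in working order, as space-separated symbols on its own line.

Row 5: chart row 1, RS - tile across columns 1-15 and work as-is.
Row 6: chart row 2, WS - tiled (columns 1-15): K K YO P P K K K K K YO P P K K; work from column 15 back to 1 with K<->P swapped.

== ROWS AS WORKED ==
P P K K K K YO K P P K K K K YO
P P K K YO P P P P P K K YO P P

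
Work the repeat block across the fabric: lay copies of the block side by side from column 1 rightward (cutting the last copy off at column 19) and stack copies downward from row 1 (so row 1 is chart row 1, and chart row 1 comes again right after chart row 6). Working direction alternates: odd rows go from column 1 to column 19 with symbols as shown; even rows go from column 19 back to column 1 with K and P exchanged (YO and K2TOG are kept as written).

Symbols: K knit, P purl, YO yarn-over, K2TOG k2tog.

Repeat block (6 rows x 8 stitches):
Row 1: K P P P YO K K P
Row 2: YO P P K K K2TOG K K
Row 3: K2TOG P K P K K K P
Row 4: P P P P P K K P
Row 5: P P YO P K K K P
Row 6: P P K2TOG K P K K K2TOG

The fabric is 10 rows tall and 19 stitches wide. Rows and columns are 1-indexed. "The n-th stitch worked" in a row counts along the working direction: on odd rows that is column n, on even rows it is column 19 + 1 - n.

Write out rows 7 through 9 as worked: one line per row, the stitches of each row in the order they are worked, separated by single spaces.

Row 7: chart row 1, RS - tile across columns 1-19 and work as-is.
Row 8: chart row 2, WS - tiled (columns 1-19): YO P P K K K2TOG K K YO P P K K K2TOG K K YO P P; work from column 19 back to 1 with K<->P swapped.
Row 9: chart row 3, RS - tile across columns 1-19 and work as-is.

Result:
K P P P YO K K P K P P P YO K K P K P P
K K YO P P K2TOG P P K K YO P P K2TOG P P K K YO
K2TOG P K P K K K P K2TOG P K P K K K P K2TOG P K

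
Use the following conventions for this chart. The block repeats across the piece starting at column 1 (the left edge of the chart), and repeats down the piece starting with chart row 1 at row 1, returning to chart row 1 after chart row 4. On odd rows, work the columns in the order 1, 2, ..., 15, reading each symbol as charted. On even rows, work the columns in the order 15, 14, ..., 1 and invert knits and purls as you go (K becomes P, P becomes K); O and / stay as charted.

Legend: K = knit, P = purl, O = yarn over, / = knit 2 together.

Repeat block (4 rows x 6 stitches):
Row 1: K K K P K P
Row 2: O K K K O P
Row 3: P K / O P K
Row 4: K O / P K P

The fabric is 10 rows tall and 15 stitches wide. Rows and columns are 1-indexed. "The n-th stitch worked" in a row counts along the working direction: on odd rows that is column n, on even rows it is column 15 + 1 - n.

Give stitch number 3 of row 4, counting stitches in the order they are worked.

Row 4 uses chart row ((4-1) mod 4)+1 = 4. Row 4 is even, so WS.
Chart row 4 tiled across columns 1-15: K O / P K P K O / P K P K O /
WS: work from column 15 back to column 1 (reverse the tiled row), swapping K<->P (O and / unchanged).
Row 4 as worked: / O P K P K / O P K P K / O P
The 3rd stitch worked is P.

Stitch:
P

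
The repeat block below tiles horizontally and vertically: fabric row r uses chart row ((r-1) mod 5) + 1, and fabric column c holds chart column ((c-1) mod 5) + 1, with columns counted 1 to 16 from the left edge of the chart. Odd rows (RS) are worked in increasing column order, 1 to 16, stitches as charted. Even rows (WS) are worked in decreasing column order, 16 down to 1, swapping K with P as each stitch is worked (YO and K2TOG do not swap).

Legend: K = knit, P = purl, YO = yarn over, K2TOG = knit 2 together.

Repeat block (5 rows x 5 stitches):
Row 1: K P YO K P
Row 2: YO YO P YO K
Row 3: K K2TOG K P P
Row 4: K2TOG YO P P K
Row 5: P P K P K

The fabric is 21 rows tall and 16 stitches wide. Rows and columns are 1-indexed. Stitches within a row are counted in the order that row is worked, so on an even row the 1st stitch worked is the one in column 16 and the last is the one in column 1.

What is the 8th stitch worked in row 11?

== STITCH ==
YO

Derivation:
Row 11: (11-1) mod 5 = 0, so use chart row 1. Odd row -> RS.
Chart row 1 tiled across columns 1-16: K P YO K P K P YO K P K P YO K P K
Right side: take the tiled row as-is (worked left to right from column 1).
Counting 8 along the worked row gives YO.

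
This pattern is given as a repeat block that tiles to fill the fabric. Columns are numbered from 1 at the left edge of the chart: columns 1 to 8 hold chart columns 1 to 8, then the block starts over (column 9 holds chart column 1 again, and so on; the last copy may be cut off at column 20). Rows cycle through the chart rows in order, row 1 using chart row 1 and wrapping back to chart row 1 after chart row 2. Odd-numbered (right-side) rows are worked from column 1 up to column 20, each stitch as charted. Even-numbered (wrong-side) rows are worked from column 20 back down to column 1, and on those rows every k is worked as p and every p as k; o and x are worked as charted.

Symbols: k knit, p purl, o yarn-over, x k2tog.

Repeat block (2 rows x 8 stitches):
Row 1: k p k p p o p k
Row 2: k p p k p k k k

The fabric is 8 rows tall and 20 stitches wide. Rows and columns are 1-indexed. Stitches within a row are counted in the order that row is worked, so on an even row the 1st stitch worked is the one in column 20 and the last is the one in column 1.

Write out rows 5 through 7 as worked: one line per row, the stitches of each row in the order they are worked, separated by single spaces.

Result:
k p k p p o p k k p k p p o p k k p k p
p k k p p p p k p k k p p p p k p k k p
k p k p p o p k k p k p p o p k k p k p

Derivation:
Row 5: chart row 1, RS - tile across columns 1-20 and work as-is.
Row 6: chart row 2, WS - tiled (columns 1-20): k p p k p k k k k p p k p k k k k p p k; work from column 20 back to 1 with k<->p swapped.
Row 7: chart row 1, RS - tile across columns 1-20 and work as-is.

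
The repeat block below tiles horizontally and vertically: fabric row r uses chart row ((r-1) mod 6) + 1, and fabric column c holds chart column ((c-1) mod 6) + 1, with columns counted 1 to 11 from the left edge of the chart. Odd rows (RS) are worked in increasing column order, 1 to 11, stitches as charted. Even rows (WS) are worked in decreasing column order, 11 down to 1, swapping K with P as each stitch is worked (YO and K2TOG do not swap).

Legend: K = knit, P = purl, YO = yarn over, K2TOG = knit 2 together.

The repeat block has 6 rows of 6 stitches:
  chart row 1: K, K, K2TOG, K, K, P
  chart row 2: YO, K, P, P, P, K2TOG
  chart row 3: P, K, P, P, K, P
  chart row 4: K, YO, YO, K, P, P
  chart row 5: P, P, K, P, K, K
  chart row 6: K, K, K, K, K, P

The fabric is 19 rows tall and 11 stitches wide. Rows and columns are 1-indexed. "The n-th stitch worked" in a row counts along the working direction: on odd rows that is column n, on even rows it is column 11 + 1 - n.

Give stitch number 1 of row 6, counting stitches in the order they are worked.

Row 6 uses chart row ((6-1) mod 6)+1 = 6. Row 6 is even, so WS.
Chart row 6 tiled across columns 1-11: K K K K K P K K K K K
Wrong side: read the tiled row from column 11 down to 1 and exchange K with P (leave YO, K2TOG).
Row 6 as worked: P P P P P K P P P P P
Stitch 1 in working order -> P

Stitch:
P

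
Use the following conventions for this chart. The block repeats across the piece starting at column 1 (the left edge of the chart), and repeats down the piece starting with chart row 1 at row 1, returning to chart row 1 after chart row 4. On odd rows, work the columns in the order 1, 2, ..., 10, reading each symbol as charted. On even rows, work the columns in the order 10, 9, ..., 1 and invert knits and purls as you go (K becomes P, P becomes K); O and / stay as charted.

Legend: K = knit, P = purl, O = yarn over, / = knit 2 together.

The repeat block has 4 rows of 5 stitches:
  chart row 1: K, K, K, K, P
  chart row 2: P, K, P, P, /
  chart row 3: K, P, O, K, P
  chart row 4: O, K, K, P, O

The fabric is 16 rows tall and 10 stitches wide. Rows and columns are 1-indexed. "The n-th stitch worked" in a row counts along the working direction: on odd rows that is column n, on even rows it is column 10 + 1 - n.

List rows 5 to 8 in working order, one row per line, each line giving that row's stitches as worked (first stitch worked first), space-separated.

Row 5: chart row 1, RS - tile across columns 1-10 and work as-is.
Row 6: chart row 2, WS - tiled (columns 1-10): P K P P / P K P P /; work from column 10 back to 1 with K<->P swapped.
Row 7: chart row 3, RS - tile across columns 1-10 and work as-is.
Row 8: chart row 4, WS - tiled (columns 1-10): O K K P O O K K P O; work from column 10 back to 1 with K<->P swapped.

Result:
K K K K P K K K K P
/ K K P K / K K P K
K P O K P K P O K P
O K P P O O K P P O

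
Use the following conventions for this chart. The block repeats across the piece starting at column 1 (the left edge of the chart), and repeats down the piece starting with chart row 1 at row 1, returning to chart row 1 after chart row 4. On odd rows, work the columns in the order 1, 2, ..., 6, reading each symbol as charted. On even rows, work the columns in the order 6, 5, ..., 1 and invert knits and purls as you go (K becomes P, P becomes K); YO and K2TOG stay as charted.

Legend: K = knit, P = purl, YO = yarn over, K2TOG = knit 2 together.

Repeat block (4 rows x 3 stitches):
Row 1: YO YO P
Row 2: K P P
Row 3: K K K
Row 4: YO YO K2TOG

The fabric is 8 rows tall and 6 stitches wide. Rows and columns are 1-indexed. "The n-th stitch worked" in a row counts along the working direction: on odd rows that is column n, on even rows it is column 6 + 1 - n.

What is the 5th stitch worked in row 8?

Result:
YO

Derivation:
Row 8: (8-1) mod 4 = 3, so use chart row 4. Even row -> WS.
Chart row 4 tiled across columns 1-6: YO YO K2TOG YO YO K2TOG
WS row: flip the tiled sequence (start at column 6) and apply K<->P; YO and K2TOG stay.
Row 8 as worked: K2TOG YO YO K2TOG YO YO
Stitch 5 in working order -> YO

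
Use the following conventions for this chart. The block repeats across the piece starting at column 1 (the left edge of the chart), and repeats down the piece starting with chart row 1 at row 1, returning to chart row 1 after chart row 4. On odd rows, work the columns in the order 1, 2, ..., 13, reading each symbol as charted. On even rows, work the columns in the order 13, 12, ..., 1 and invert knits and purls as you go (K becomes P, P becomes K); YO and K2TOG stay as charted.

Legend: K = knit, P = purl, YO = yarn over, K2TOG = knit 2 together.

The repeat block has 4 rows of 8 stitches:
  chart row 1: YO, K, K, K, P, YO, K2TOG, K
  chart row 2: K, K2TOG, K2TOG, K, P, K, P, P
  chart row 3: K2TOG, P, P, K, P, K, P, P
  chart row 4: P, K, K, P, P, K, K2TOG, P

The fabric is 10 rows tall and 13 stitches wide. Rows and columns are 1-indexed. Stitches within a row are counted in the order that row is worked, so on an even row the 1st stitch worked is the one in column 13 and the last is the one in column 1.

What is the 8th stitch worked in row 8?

Row 8: (8-1) mod 4 = 3, so use chart row 4. Even row -> WS.
Chart row 4 tiled across columns 1-13: P K K P P K K2TOG P P K K P P
WS: work from column 13 back to column 1 (reverse the tiled row), swapping K<->P (YO and K2TOG unchanged).
Row 8 as worked: K K P P K K K2TOG P K K P P K
The 8th stitch worked is P.

== STITCH ==
P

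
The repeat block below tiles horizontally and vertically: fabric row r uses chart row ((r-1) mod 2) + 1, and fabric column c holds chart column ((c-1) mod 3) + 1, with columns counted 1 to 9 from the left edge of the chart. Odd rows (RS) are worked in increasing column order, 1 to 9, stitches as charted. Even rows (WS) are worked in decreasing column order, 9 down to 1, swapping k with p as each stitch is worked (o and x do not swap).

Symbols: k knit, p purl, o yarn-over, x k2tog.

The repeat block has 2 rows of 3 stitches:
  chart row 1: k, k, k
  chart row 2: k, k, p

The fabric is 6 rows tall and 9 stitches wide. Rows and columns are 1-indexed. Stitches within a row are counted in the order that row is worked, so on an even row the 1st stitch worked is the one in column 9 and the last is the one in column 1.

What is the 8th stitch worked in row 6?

Row 6: (6-1) mod 2 = 1, so use chart row 2. Even row -> WS.
Chart row 2 tiled across columns 1-9: k k p k k p k k p
Wrong side: read the tiled row from column 9 down to 1 and exchange k with p (leave o, x).
Row 6 as worked: k p p k p p k p p
Stitch 8 in working order -> p

== STITCH ==
p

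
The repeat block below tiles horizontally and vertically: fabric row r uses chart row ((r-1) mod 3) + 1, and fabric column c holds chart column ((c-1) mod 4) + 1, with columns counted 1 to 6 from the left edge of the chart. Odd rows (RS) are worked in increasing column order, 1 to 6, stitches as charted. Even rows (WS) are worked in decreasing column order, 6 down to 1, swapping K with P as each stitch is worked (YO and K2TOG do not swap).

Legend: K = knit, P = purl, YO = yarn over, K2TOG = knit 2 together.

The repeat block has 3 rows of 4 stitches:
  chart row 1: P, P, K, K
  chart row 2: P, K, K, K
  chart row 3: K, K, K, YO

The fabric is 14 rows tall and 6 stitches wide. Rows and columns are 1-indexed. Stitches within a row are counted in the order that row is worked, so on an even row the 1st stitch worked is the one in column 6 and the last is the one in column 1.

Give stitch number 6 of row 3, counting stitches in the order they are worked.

Row 3 uses chart row ((3-1) mod 3)+1 = 3. Row 3 is odd, so RS.
Chart row 3 tiled across columns 1-6: K K K YO K K
Right side: take the tiled row as-is (worked left to right from column 1).
Counting 6 along the worked row gives K.

Stitch:
K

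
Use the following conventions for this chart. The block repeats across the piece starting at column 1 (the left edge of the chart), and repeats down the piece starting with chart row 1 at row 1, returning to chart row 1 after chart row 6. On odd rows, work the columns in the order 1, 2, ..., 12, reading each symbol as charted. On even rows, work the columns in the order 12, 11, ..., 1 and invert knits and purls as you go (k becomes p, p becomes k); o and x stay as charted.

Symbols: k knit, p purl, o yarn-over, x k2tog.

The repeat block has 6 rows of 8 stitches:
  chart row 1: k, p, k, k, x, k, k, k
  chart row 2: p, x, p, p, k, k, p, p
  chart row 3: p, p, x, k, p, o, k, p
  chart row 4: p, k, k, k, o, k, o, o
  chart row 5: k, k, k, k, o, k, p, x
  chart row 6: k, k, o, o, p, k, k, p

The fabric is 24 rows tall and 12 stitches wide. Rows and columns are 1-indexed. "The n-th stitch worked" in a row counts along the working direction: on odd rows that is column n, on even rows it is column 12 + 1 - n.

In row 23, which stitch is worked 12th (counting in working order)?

For row 23: chart row = ((23-1) mod 6) + 1 = 5; this is a RS (odd) row.
Chart row 5 tiled across columns 1-12: k k k k o k p x k k k k
RS: work column 1 to column 12, symbols as charted — the tiled row is the row as worked.
Counting 12 along the worked row gives k.

== STITCH ==
k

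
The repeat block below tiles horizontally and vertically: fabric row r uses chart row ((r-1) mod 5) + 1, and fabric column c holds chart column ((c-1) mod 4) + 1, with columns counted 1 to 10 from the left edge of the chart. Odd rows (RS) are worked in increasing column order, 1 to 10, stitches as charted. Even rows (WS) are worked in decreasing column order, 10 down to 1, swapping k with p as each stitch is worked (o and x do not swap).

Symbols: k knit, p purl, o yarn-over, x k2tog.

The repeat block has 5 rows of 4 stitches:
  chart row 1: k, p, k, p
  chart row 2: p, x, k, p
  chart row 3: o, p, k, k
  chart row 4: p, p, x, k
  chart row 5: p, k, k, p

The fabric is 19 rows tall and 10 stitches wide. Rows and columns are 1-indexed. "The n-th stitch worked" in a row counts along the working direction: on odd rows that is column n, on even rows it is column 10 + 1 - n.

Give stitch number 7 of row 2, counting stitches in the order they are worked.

Row 2 uses chart row ((2-1) mod 5)+1 = 2. Row 2 is even, so WS.
Chart row 2 tiled across columns 1-10: p x k p p x k p p x
WS: work from column 10 back to column 1 (reverse the tiled row), swapping k<->p (o and x unchanged).
Row 2 as worked: x k k p x k k p x k
Stitch 7 in working order -> k

== STITCH ==
k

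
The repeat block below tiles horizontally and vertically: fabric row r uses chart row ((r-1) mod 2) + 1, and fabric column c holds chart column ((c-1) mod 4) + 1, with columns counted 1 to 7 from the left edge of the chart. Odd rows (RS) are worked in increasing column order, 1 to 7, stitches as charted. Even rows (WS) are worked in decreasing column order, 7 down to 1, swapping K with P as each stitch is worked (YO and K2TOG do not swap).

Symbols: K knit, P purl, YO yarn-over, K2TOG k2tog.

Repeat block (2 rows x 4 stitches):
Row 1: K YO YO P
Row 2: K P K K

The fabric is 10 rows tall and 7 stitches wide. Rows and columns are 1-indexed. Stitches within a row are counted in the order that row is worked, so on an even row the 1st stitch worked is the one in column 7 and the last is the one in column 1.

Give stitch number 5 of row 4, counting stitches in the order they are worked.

For row 4: chart row = ((4-1) mod 2) + 1 = 2; this is a WS (even) row.
Chart row 2 tiled across columns 1-7: K P K K K P K
WS: work from column 7 back to column 1 (reverse the tiled row), swapping K<->P (YO and K2TOG unchanged).
Row 4 as worked: P K P P P K P
Counting 5 along the worked row gives P.

== STITCH ==
P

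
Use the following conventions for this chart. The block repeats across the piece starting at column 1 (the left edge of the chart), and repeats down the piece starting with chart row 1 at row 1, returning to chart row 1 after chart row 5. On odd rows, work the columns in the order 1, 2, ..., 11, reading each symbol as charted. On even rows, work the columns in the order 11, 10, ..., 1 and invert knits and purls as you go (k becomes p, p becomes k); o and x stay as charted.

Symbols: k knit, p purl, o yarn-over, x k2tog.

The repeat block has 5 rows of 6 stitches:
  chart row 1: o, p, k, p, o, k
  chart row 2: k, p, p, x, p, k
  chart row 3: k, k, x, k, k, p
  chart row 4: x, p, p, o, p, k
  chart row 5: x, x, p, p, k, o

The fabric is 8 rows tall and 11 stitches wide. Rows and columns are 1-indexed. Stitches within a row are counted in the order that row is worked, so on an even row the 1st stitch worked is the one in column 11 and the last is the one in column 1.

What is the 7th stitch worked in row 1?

Row 1 uses chart row ((1-1) mod 5)+1 = 1. Row 1 is odd, so RS.
Chart row 1 tiled across columns 1-11: o p k p o k o p k p o
RS row: no reversal, no swap; stitch n worked = column n.
Stitch 7 in working order -> o

Stitch:
o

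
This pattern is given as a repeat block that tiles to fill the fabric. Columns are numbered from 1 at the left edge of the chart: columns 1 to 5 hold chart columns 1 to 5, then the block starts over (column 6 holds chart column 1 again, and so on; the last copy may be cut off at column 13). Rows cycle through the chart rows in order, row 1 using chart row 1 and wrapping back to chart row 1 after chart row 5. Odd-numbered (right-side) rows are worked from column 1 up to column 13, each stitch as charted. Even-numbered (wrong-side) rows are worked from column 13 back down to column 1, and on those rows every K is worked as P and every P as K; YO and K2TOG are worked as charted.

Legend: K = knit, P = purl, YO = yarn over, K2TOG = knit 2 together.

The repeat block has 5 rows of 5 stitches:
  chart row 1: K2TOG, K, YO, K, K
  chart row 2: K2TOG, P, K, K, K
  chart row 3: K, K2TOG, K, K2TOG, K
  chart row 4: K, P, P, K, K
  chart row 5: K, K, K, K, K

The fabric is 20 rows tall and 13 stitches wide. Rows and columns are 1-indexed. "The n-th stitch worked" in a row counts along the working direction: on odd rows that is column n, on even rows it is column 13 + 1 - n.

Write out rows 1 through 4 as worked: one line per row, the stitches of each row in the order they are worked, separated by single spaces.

Rows as worked:
K2TOG K YO K K K2TOG K YO K K K2TOG K YO
P K K2TOG P P P K K2TOG P P P K K2TOG
K K2TOG K K2TOG K K K2TOG K K2TOG K K K2TOG K
K K P P P K K P P P K K P

Derivation:
Row 1: chart row 1, RS - tile across columns 1-13 and work as-is.
Row 2: chart row 2, WS - tiled (columns 1-13): K2TOG P K K K K2TOG P K K K K2TOG P K; work from column 13 back to 1 with K<->P swapped.
Row 3: chart row 3, RS - tile across columns 1-13 and work as-is.
Row 4: chart row 4, WS - tiled (columns 1-13): K P P K K K P P K K K P P; work from column 13 back to 1 with K<->P swapped.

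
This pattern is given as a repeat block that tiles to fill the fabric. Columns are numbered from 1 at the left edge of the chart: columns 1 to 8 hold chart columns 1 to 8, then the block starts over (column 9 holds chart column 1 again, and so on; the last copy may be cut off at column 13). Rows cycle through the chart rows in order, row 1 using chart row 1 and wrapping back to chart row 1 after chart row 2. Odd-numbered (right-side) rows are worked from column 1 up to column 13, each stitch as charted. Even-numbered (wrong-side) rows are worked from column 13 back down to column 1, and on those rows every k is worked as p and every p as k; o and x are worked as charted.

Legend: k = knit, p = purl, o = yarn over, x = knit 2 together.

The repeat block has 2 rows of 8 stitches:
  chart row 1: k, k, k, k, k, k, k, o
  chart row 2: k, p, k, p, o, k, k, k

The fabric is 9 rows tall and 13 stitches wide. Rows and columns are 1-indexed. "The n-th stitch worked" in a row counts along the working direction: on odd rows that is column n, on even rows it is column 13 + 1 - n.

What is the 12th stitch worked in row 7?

== STITCH ==
k

Derivation:
Row 7: (7-1) mod 2 = 0, so use chart row 1. Odd row -> RS.
Chart row 1 tiled across columns 1-13: k k k k k k k o k k k k k
RS: work column 1 to column 13, symbols as charted — the tiled row is the row as worked.
Counting 12 along the worked row gives k.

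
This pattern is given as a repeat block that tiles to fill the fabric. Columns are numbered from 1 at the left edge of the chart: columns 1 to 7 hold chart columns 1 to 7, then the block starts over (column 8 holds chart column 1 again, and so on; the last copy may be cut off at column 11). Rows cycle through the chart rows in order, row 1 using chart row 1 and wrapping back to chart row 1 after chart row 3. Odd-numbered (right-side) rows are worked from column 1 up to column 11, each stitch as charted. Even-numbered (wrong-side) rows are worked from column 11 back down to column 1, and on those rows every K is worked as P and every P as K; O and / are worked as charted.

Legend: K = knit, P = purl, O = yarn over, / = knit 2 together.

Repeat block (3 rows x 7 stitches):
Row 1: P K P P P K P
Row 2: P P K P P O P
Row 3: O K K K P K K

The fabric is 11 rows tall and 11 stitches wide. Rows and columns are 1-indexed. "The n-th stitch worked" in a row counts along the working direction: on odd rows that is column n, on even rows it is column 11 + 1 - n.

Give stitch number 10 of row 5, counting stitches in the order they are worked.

Stitch:
K

Derivation:
Row 5: (5-1) mod 3 = 1, so use chart row 2. Odd row -> RS.
Chart row 2 tiled across columns 1-11: P P K P P O P P P K P
Right side: take the tiled row as-is (worked left to right from column 1).
Counting 10 along the worked row gives K.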